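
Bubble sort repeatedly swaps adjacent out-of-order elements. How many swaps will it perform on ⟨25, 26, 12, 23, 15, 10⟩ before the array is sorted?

12 swaps

Each adjacent swap fixes exactly one inversion, so the minimum swap count equals the number of inversions.
Count inversions — for each element, later elements that are smaller:
25: 12, 23, 15, 10 → 4
26: 12, 23, 15, 10 → 4
12: 10 → 1
23: 15, 10 → 2
15: 10 → 1
10: none → 0
Total inversions: 4 + 4 + 1 + 2 + 1 + 0 = 12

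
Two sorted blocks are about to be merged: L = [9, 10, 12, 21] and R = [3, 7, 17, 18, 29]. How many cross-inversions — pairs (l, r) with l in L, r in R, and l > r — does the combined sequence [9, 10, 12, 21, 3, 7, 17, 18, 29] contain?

For each element r of the right run, count left-run elements greater than r:
r = 3: 9, 10, 12, 21 → 4
r = 7: 9, 10, 12, 21 → 4
r = 17: 21 → 1
r = 18: 21 → 1
r = 29: none → 0
Cross-inversions: 4 + 4 + 1 + 1 + 0 = 10

10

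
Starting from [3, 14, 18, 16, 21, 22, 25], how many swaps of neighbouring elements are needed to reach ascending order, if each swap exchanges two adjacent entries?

1 swap

Each adjacent swap fixes exactly one inversion, so the minimum swap count equals the number of inversions.
Count inversions — for each element, later elements that are smaller:
3: none → 0
14: none → 0
18: 16 → 1
16: none → 0
21: none → 0
22: none → 0
25: none → 0
Total inversions: 0 + 0 + 1 + 0 + 0 + 0 + 0 = 1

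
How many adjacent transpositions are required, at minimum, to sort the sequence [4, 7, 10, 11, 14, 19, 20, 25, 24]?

1

The minimum number of adjacent swaps to sort an array equals its inversion count, since every such swap removes exactly one inversion.
Count inversions — for each element, later elements that are smaller:
4: none → 0
7: none → 0
10: none → 0
11: none → 0
14: none → 0
19: none → 0
20: none → 0
25: 24 → 1
24: none → 0
Total inversions: 0 + 0 + 0 + 0 + 0 + 0 + 0 + 1 + 0 = 1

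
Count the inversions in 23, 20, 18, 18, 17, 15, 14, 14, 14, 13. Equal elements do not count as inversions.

Out-of-order pairs: 41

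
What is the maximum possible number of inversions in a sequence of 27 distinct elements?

A reversed (strictly descending) arrangement makes every pair an inversion, giving C(27, 2) inversions.
C(27, 2) = 27·26/2 = 351

351 inversions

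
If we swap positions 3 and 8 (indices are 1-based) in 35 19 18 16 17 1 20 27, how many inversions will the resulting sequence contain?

Inversions: 19

Positions 3 and 8 hold 18 and 27; after swapping, the array is [35, 19, 27, 16, 17, 1, 20, 18].
Count, for each position, how many later elements it exceeds:
35 → 19, 27, 16, 17, 1, 20, 18 → 7
19 → 16, 17, 1, 18 → 4
27 → 16, 17, 1, 20, 18 → 5
16 → 1 → 1
17 → 1 → 1
1 → none → 0
20 → 18 → 1
18 → none → 0
Sum: 7 + 4 + 5 + 1 + 1 + 0 + 1 + 0 = 19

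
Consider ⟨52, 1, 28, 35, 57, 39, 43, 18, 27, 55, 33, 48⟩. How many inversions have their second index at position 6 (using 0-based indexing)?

The element at index 6 is 43.
Elements before it: 52, 1, 28, 35, 57, 39
Those larger than 43: 52, 57

2 such elements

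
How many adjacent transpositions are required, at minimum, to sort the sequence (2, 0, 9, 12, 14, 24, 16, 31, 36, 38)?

Minimum adjacent swaps = number of inversions (each swap of adjacent out-of-order elements removes one inversion and no swap can remove more).
Count inversions — for each element, later elements that are smaller:
2: 0 → 1
0: none → 0
9: none → 0
12: none → 0
14: none → 0
24: 16 → 1
16: none → 0
31: none → 0
36: none → 0
38: none → 0
Total inversions: 1 + 0 + 0 + 0 + 0 + 1 + 0 + 0 + 0 + 0 = 2

2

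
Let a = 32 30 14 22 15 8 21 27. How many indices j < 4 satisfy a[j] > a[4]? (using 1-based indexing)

2 such elements

The element at index 4 is 22.
Elements before it: 32, 30, 14
Those larger than 22: 32, 30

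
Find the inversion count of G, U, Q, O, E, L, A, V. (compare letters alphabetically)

Count, for each position, how many later elements it exceeds:
G: 2
U: 5
Q: 4
O: 3
E: 1
L: 1
A: 0
V: 0
Sum: 2 + 5 + 4 + 3 + 1 + 1 + 0 + 0 = 16

16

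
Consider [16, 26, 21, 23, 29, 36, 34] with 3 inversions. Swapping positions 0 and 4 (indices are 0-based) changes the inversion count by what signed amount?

+7

Positions 0 and 4 hold 16 and 29; after swapping, the array is [29, 26, 21, 23, 16, 36, 34].
Element-by-element contributions:
29: 4
26: 3
21: 1
23: 1
16: 0
36: 1
34: 0
Sum: 4 + 3 + 1 + 1 + 0 + 1 + 0 = 10
Change: 10 − 3 = +7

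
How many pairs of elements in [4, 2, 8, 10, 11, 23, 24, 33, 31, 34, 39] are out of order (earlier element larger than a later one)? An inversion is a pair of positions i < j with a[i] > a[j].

Element-by-element contributions:
4 → 2 → 1
2 → none → 0
8 → none → 0
10 → none → 0
11 → none → 0
23 → none → 0
24 → none → 0
33 → 31 → 1
31 → none → 0
34 → none → 0
39 → none → 0
Sum: 1 + 0 + 0 + 0 + 0 + 0 + 0 + 1 + 0 + 0 + 0 = 2

Out-of-order pairs: 2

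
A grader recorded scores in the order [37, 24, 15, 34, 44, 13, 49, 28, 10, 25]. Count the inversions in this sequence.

26 inversions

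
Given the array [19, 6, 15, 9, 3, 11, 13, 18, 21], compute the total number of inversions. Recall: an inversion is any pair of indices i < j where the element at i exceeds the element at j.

13 inversions

Count, for each position, how many later elements it exceeds:
19 → 6, 15, 9, 3, 11, 13, 18 → 7
6 → 3 → 1
15 → 9, 3, 11, 13 → 4
9 → 3 → 1
3 → none → 0
11 → none → 0
13 → none → 0
18 → none → 0
21 → none → 0
Sum: 7 + 1 + 4 + 1 + 0 + 0 + 0 + 0 + 0 = 13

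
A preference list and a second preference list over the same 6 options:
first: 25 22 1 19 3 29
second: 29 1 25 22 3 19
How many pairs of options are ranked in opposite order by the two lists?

8 pairs

Assign each item its position (1..6) in the first ordering, then rewrite the second ordering as that position sequence:
positions: 25→1, 22→2, 1→3, 19→4, 3→5, 29→6
second ordering as positions: [6, 3, 1, 2, 5, 4]
Discordant pairs = inversions in this position sequence.
6: 3, 1, 2, 5, 4 → 5
3: 1, 2 → 2
1: 0
2: 0
5: 4 → 1
4: 0
Total: 5 + 2 + 0 + 0 + 1 + 0 = 8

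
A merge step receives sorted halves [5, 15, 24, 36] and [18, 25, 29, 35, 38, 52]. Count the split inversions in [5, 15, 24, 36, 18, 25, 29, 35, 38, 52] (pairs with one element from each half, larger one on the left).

5

Count, for every r in R, how many entries of L exceed r:
r = 18: 24, 36 → 2
r = 25: 36 → 1
r = 29: 36 → 1
r = 35: 36 → 1
r = 38: none → 0
r = 52: none → 0
Cross-inversions: 2 + 1 + 1 + 1 + 0 + 0 = 5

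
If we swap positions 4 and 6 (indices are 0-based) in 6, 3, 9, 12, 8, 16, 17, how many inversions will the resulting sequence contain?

There are 6 inversions.

Positions 4 and 6 hold 8 and 17; after swapping, the array is [6, 3, 9, 12, 17, 16, 8].
Sweep left to right; for each value list the smaller values that follow it:
6: 1
3: 0
9: 1
12: 1
17: 2
16: 1
8: 0
Sum: 1 + 0 + 1 + 1 + 2 + 1 + 0 = 6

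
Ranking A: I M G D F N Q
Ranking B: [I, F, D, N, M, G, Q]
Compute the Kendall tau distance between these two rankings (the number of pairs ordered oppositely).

7

Assign each item its position (1..7) in the first ordering, then rewrite the second ordering as that position sequence:
positions: I→1, M→2, G→3, D→4, F→5, N→6, Q→7
second ordering as positions: [1, 5, 4, 6, 2, 3, 7]
Discordant pairs = inversions in this position sequence.
1: 0
5: 4, 2, 3 → 3
4: 2, 3 → 2
6: 2, 3 → 2
2: 0
3: 0
7: 0
Total: 0 + 3 + 2 + 2 + 0 + 0 + 0 = 7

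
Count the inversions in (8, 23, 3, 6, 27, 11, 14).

Count, for each position, how many later elements it exceeds:
8 → 3, 6 → 2
23 → 3, 6, 11, 14 → 4
3 → none → 0
6 → none → 0
27 → 11, 14 → 2
11 → none → 0
14 → none → 0
Sum: 2 + 4 + 0 + 0 + 2 + 0 + 0 = 8

There are 8 out-of-order pairs.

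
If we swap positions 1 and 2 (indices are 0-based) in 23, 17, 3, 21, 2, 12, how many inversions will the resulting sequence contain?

There are 10 inversions.

Positions 1 and 2 hold 17 and 3; after swapping, the array is [23, 3, 17, 21, 2, 12].
Element-by-element contributions:
23: 5
3: 1
17: 2
21: 2
2: 0
12: 0
Sum: 5 + 1 + 2 + 2 + 0 + 0 = 10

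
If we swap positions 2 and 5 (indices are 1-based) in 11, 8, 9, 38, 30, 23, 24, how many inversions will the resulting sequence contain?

10 inversions

Positions 2 and 5 hold 8 and 30; after swapping, the array is [11, 30, 9, 38, 8, 23, 24].
Element-by-element contributions:
11: 2
30: 4
9: 1
38: 3
8: 0
23: 0
24: 0
Sum: 2 + 4 + 1 + 3 + 0 + 0 + 0 = 10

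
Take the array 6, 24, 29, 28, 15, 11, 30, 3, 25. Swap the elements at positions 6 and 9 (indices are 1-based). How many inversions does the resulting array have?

There are 19 inversions.

Positions 6 and 9 hold 11 and 25; after swapping, the array is [6, 24, 29, 28, 15, 25, 30, 3, 11].
Count, for each position, how many later elements it exceeds:
6: 1
24: 3
29: 5
28: 4
15: 2
25: 2
30: 2
3: 0
11: 0
Sum: 1 + 3 + 5 + 4 + 2 + 2 + 2 + 0 + 0 = 19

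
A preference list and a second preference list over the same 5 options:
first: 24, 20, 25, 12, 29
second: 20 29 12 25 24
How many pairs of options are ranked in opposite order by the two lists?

Assign each item its position (1..5) in the first ordering, then rewrite the second ordering as that position sequence:
positions: 24→1, 20→2, 25→3, 12→4, 29→5
second ordering as positions: [2, 5, 4, 3, 1]
Discordant pairs = inversions in this position sequence.
2: 1 → 1
5: 4, 3, 1 → 3
4: 3, 1 → 2
3: 1 → 1
1: 0
Total: 1 + 3 + 2 + 1 + 0 = 7

7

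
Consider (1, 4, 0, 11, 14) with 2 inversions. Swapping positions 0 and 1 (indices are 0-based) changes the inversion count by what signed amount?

Positions 0 and 1 hold 1 and 4; after swapping, the array is [4, 1, 0, 11, 14].
Count, for each position, how many later elements it exceeds:
4 → 1, 0 → 2
1 → 0 → 1
0 → none → 0
11 → none → 0
14 → none → 0
Sum: 2 + 1 + 0 + 0 + 0 = 3
Change: 3 − 2 = +1

+1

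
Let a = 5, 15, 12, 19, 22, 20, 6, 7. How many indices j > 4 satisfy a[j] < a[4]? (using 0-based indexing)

The element at index 4 is 22.
Elements after it: 20, 6, 7
Those smaller than 22: 20, 6, 7

3 such elements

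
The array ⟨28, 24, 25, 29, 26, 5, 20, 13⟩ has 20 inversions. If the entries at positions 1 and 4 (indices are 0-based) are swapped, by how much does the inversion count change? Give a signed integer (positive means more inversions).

+3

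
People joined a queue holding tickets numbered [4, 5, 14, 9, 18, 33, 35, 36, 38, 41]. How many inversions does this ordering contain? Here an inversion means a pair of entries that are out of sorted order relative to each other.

There is 1 inversion.

For each element, count later entries that are smaller:
4: 0
5: 0
14: 1
9: 0
18: 0
33: 0
35: 0
36: 0
38: 0
41: 0
Sum: 0 + 0 + 1 + 0 + 0 + 0 + 0 + 0 + 0 + 0 = 1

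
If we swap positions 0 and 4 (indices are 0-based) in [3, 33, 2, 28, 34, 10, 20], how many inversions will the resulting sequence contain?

14 inversions

Positions 0 and 4 hold 3 and 34; after swapping, the array is [34, 33, 2, 28, 3, 10, 20].
Count, for each position, how many later elements it exceeds:
34: 6
33: 5
2: 0
28: 3
3: 0
10: 0
20: 0
Sum: 6 + 5 + 0 + 3 + 0 + 0 + 0 = 14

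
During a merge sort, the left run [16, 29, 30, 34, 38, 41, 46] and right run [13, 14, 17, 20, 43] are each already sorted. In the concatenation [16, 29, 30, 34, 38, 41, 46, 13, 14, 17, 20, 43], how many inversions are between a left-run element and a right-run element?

There are 27 split inversions.

Take each right-half value and tally the left-half values above it:
r = 13: 16, 29, 30, 34, 38, 41, 46 → 7
r = 14: 16, 29, 30, 34, 38, 41, 46 → 7
r = 17: 29, 30, 34, 38, 41, 46 → 6
r = 20: 29, 30, 34, 38, 41, 46 → 6
r = 43: 46 → 1
Cross-inversions: 7 + 7 + 6 + 6 + 1 = 27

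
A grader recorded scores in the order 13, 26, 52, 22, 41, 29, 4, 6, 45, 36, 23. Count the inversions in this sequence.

Element-by-element contributions:
13: 2
26: 4
52: 8
22: 2
41: 5
29: 3
4: 0
6: 0
45: 2
36: 1
23: 0
Sum: 2 + 4 + 8 + 2 + 5 + 3 + 0 + 0 + 2 + 1 + 0 = 27

27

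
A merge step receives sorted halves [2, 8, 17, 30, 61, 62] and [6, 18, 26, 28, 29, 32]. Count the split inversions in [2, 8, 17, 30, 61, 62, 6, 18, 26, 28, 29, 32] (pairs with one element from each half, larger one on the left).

Count, for every r in R, how many entries of L exceed r:
r = 6: 8, 17, 30, 61, 62 → 5
r = 18: 30, 61, 62 → 3
r = 26: 30, 61, 62 → 3
r = 28: 30, 61, 62 → 3
r = 29: 30, 61, 62 → 3
r = 32: 61, 62 → 2
Cross-inversions: 5 + 3 + 3 + 3 + 3 + 2 = 19

19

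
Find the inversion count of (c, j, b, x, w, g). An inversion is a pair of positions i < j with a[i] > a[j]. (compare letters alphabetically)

6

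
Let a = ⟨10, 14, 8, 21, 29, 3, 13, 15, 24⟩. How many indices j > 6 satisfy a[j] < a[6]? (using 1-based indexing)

0

The element at index 6 is 3.
Elements after it: 13, 15, 24
None of them are smaller than 3.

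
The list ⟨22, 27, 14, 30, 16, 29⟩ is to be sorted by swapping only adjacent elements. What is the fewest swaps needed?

6

Minimum adjacent swaps = number of inversions (each swap of adjacent out-of-order elements removes one inversion and no swap can remove more).
Count inversions — for each element, later elements that are smaller:
22: 14, 16 → 2
27: 14, 16 → 2
14: none → 0
30: 16, 29 → 2
16: none → 0
29: none → 0
Total inversions: 2 + 2 + 0 + 2 + 0 + 0 = 6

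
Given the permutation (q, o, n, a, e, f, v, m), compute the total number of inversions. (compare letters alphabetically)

Count, for each position, how many later elements it exceeds:
q → o, n, a, e, f, m → 6
o → n, a, e, f, m → 5
n → a, e, f, m → 4
a → none → 0
e → none → 0
f → none → 0
v → m → 1
m → none → 0
Sum: 6 + 5 + 4 + 0 + 0 + 0 + 1 + 0 = 16

There are 16 inversions.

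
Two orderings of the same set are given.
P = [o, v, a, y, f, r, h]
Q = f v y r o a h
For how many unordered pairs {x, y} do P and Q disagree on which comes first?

Disagreeing pairs: 9

Assign each item its position (1..7) in the first ordering, then rewrite the second ordering as that position sequence:
positions: o→1, v→2, a→3, y→4, f→5, r→6, h→7
second ordering as positions: [5, 2, 4, 6, 1, 3, 7]
Discordant pairs = inversions in this position sequence.
5: 2, 4, 1, 3 → 4
2: 1 → 1
4: 1, 3 → 2
6: 1, 3 → 2
1: 0
3: 0
7: 0
Total: 4 + 1 + 2 + 2 + 0 + 0 + 0 = 9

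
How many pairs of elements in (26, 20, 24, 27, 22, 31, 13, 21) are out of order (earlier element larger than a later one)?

For each element, count later entries that are smaller:
26 → 20, 24, 22, 13, 21 → 5
20 → 13 → 1
24 → 22, 13, 21 → 3
27 → 22, 13, 21 → 3
22 → 13, 21 → 2
31 → 13, 21 → 2
13 → none → 0
21 → none → 0
Sum: 5 + 1 + 3 + 3 + 2 + 2 + 0 + 0 = 16

16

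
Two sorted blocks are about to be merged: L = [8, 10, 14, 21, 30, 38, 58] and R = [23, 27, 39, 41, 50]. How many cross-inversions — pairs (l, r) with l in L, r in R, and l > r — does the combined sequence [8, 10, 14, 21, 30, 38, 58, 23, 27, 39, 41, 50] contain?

Count, for every r in R, how many entries of L exceed r:
r = 23: 30, 38, 58 → 3
r = 27: 30, 38, 58 → 3
r = 39: 58 → 1
r = 41: 58 → 1
r = 50: 58 → 1
Cross-inversions: 3 + 3 + 1 + 1 + 1 = 9

9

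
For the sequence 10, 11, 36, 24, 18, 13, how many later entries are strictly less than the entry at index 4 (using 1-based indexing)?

2

The element at index 4 is 24.
Elements after it: 18, 13
Those smaller than 24: 18, 13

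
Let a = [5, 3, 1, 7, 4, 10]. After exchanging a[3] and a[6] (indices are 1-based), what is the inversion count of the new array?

Positions 3 and 6 hold 1 and 10; after swapping, the array is [5, 3, 10, 7, 4, 1].
For each element, count later entries that are smaller:
5 → 3, 4, 1 → 3
3 → 1 → 1
10 → 7, 4, 1 → 3
7 → 4, 1 → 2
4 → 1 → 1
1 → none → 0
Sum: 3 + 1 + 3 + 2 + 1 + 0 = 10

10 inversions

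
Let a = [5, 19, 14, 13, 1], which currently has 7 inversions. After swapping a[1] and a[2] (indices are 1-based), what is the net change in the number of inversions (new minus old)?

Positions 1 and 2 hold 5 and 19; after swapping, the array is [19, 5, 14, 13, 1].
For each element, count later entries that are smaller:
19 → 5, 14, 13, 1 → 4
5 → 1 → 1
14 → 13, 1 → 2
13 → 1 → 1
1 → none → 0
Sum: 4 + 1 + 2 + 1 + 0 = 8
Change: 8 − 7 = +1

+1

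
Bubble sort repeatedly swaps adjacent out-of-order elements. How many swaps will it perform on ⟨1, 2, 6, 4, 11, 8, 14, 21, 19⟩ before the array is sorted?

The minimum number of adjacent swaps to sort an array equals its inversion count, since every such swap removes exactly one inversion.
Count inversions — for each element, later elements that are smaller:
1: none → 0
2: none → 0
6: 4 → 1
4: none → 0
11: 8 → 1
8: none → 0
14: none → 0
21: 19 → 1
19: none → 0
Total inversions: 0 + 0 + 1 + 0 + 1 + 0 + 0 + 1 + 0 = 3

3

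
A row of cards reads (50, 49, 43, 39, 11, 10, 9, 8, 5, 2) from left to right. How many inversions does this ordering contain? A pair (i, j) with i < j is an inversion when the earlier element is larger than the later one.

45

Sweep left to right; for each value list the smaller values that follow it:
50 → 49, 43, 39, 11, 10, 9, 8, 5, 2 → 9
49 → 43, 39, 11, 10, 9, 8, 5, 2 → 8
43 → 39, 11, 10, 9, 8, 5, 2 → 7
39 → 11, 10, 9, 8, 5, 2 → 6
11 → 10, 9, 8, 5, 2 → 5
10 → 9, 8, 5, 2 → 4
9 → 8, 5, 2 → 3
8 → 5, 2 → 2
5 → 2 → 1
2 → none → 0
Sum: 9 + 8 + 7 + 6 + 5 + 4 + 3 + 2 + 1 + 0 = 45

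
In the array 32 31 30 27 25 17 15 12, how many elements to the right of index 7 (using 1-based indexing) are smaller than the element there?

The element at index 7 is 15.
Elements after it: 12
Those smaller than 15: 12

1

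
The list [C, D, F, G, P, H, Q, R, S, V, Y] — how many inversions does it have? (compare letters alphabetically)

Out-of-order pairs: 1

For each element, count later entries that are smaller:
C → none → 0
D → none → 0
F → none → 0
G → none → 0
P → H → 1
H → none → 0
Q → none → 0
R → none → 0
S → none → 0
V → none → 0
Y → none → 0
Sum: 0 + 0 + 0 + 0 + 1 + 0 + 0 + 0 + 0 + 0 + 0 = 1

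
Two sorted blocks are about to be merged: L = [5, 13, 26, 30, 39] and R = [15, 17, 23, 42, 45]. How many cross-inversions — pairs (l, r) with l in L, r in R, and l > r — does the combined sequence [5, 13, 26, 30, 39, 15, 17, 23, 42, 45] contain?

For each element r of the right run, count left-run elements greater than r:
r = 15: 26, 30, 39 → 3
r = 17: 26, 30, 39 → 3
r = 23: 26, 30, 39 → 3
r = 42: none → 0
r = 45: none → 0
Cross-inversions: 3 + 3 + 3 + 0 + 0 = 9

9 cross-inversions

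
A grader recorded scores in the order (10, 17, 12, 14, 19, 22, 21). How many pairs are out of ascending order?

3

For each element, count later entries that are smaller:
10 → none → 0
17 → 12, 14 → 2
12 → none → 0
14 → none → 0
19 → none → 0
22 → 21 → 1
21 → none → 0
Sum: 0 + 2 + 0 + 0 + 0 + 1 + 0 = 3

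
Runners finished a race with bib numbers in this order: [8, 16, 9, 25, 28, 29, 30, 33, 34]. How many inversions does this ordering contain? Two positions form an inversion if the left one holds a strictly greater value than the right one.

Out-of-order pairs: 1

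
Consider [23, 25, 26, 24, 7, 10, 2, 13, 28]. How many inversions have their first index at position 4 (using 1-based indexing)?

4

The element at index 4 is 24.
Elements after it: 7, 10, 2, 13, 28
Those smaller than 24: 7, 10, 2, 13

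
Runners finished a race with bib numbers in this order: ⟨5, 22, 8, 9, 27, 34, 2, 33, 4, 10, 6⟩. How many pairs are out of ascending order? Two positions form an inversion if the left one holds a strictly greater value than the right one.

27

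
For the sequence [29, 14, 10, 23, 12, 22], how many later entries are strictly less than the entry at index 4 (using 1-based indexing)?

The element at index 4 is 23.
Elements after it: 12, 22
Those smaller than 23: 12, 22

2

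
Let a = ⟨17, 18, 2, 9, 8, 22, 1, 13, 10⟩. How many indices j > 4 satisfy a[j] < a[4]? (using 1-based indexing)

2 such elements

The element at index 4 is 9.
Elements after it: 8, 22, 1, 13, 10
Those smaller than 9: 8, 1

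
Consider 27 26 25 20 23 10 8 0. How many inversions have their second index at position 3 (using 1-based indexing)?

2

The element at index 3 is 25.
Elements before it: 27, 26
Those larger than 25: 27, 26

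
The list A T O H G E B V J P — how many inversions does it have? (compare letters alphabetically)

Inversions: 20

For each element, count later entries that are smaller:
A → none → 0
T → O, H, G, E, B, J, P → 7
O → H, G, E, B, J → 5
H → G, E, B → 3
G → E, B → 2
E → B → 1
B → none → 0
V → J, P → 2
J → none → 0
P → none → 0
Sum: 0 + 7 + 5 + 3 + 2 + 1 + 0 + 2 + 0 + 0 = 20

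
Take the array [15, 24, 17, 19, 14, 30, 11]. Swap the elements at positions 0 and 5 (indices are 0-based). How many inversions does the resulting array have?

There are 19 inversions.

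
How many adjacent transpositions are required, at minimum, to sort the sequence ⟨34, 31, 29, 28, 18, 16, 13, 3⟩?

28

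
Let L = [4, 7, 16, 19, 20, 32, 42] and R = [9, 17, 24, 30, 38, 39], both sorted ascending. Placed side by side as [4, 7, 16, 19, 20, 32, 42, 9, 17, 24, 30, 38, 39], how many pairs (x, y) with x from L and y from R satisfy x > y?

15 cross-inversions

Count, for every r in R, how many entries of L exceed r:
r = 9: 16, 19, 20, 32, 42 → 5
r = 17: 19, 20, 32, 42 → 4
r = 24: 32, 42 → 2
r = 30: 32, 42 → 2
r = 38: 42 → 1
r = 39: 42 → 1
Cross-inversions: 5 + 4 + 2 + 2 + 1 + 1 = 15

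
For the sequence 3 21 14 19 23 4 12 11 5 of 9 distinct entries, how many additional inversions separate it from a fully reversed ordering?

15 inversions short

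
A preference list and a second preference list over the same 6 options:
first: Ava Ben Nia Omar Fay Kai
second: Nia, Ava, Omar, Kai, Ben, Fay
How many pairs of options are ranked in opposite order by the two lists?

5 pairs

Assign each item its position (1..6) in the first ordering, then rewrite the second ordering as that position sequence:
positions: Ava→1, Ben→2, Nia→3, Omar→4, Fay→5, Kai→6
second ordering as positions: [3, 1, 4, 6, 2, 5]
Discordant pairs = inversions in this position sequence.
3: 1, 2 → 2
1: 0
4: 2 → 1
6: 2, 5 → 2
2: 0
5: 0
Total: 2 + 0 + 1 + 2 + 0 + 0 = 5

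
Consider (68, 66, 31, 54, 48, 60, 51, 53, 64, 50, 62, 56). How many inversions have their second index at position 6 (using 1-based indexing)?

2

The element at index 6 is 60.
Elements before it: 68, 66, 31, 54, 48
Those larger than 60: 68, 66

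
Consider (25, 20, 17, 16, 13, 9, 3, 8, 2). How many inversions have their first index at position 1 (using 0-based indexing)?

The element at index 1 is 20.
Elements after it: 17, 16, 13, 9, 3, 8, 2
Those smaller than 20: 17, 16, 13, 9, 3, 8, 2

7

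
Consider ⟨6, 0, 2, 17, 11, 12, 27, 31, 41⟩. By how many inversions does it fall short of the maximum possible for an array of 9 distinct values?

32 inversions short

Maximum inversions for 9 distinct elements is C(9, 2) = 9·8/2 = 36.
Current inversions — for each element, count later smaller elements:
6: 2
0: 0
2: 0
17: 2
11: 0
12: 0
27: 0
31: 0
41: 0
Current total: 2 + 0 + 0 + 2 + 0 + 0 + 0 + 0 + 0 = 4
Shortfall: 36 − 4 = 32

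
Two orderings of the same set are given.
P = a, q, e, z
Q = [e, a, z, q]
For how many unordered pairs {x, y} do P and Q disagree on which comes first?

Assign each item its position (1..4) in the first ordering, then rewrite the second ordering as that position sequence:
positions: a→1, q→2, e→3, z→4
second ordering as positions: [3, 1, 4, 2]
Discordant pairs = inversions in this position sequence.
3: 1, 2 → 2
1: 0
4: 2 → 1
2: 0
Total: 2 + 0 + 1 + 0 = 3

3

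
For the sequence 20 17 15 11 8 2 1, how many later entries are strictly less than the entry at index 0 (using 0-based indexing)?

6

The element at index 0 is 20.
Elements after it: 17, 15, 11, 8, 2, 1
Those smaller than 20: 17, 15, 11, 8, 2, 1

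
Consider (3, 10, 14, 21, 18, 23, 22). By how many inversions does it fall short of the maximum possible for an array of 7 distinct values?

Maximum inversions for 7 distinct elements is C(7, 2) = 7·6/2 = 21.
Current inversions — for each element, count later smaller elements:
3: 0
10: 0
14: 0
21: 1
18: 0
23: 1
22: 0
Current total: 0 + 0 + 0 + 1 + 0 + 1 + 0 = 2
Shortfall: 21 − 2 = 19

19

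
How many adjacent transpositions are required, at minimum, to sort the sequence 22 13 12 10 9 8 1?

21 adjacent swaps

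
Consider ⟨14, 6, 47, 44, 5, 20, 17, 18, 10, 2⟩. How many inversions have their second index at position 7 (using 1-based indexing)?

3

The element at index 7 is 17.
Elements before it: 14, 6, 47, 44, 5, 20
Those larger than 17: 47, 44, 20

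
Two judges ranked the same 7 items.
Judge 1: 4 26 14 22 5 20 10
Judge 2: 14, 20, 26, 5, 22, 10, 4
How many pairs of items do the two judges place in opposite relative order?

Assign each item its position (1..7) in the first ordering, then rewrite the second ordering as that position sequence:
positions: 4→1, 26→2, 14→3, 22→4, 5→5, 20→6, 10→7
second ordering as positions: [3, 6, 2, 5, 4, 7, 1]
Discordant pairs = inversions in this position sequence.
3: 2, 1 → 2
6: 2, 5, 4, 1 → 4
2: 1 → 1
5: 4, 1 → 2
4: 1 → 1
7: 1 → 1
1: 0
Total: 2 + 4 + 1 + 2 + 1 + 1 + 0 = 11

11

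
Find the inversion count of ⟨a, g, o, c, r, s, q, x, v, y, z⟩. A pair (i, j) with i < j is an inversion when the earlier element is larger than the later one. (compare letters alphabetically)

5

Element-by-element contributions:
a: 0
g: 1
o: 1
c: 0
r: 1
s: 1
q: 0
x: 1
v: 0
y: 0
z: 0
Sum: 0 + 1 + 1 + 0 + 1 + 1 + 0 + 1 + 0 + 0 + 0 = 5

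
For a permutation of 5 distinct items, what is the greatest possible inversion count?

A reversed (strictly descending) arrangement makes every pair an inversion, giving C(5, 2) inversions.
C(5, 2) = 5·4/2 = 10

10 inversions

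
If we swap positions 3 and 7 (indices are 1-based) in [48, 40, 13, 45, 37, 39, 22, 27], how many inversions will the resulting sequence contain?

There are 21 inversions.

Positions 3 and 7 hold 13 and 22; after swapping, the array is [48, 40, 22, 45, 37, 39, 13, 27].
Count, for each position, how many later elements it exceeds:
48: 7
40: 5
22: 1
45: 4
37: 2
39: 2
13: 0
27: 0
Sum: 7 + 5 + 1 + 4 + 2 + 2 + 0 + 0 = 21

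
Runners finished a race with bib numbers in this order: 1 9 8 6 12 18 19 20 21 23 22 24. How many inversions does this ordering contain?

Count, for each position, how many later elements it exceeds:
1 → none → 0
9 → 8, 6 → 2
8 → 6 → 1
6 → none → 0
12 → none → 0
18 → none → 0
19 → none → 0
20 → none → 0
21 → none → 0
23 → 22 → 1
22 → none → 0
24 → none → 0
Sum: 0 + 2 + 1 + 0 + 0 + 0 + 0 + 0 + 0 + 1 + 0 + 0 = 4

4 out-of-order pairs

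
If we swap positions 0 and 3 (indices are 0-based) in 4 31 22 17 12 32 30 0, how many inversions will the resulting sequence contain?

16

Positions 0 and 3 hold 4 and 17; after swapping, the array is [17, 31, 22, 4, 12, 32, 30, 0].
Sweep left to right; for each value list the smaller values that follow it:
17: 3
31: 5
22: 3
4: 1
12: 1
32: 2
30: 1
0: 0
Sum: 3 + 5 + 3 + 1 + 1 + 2 + 1 + 0 = 16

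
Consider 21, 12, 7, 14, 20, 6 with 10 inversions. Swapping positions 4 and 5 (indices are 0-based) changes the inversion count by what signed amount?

Positions 4 and 5 hold 20 and 6; after swapping, the array is [21, 12, 7, 14, 6, 20].
For each element, count later entries that are smaller:
21 → 12, 7, 14, 6, 20 → 5
12 → 7, 6 → 2
7 → 6 → 1
14 → 6 → 1
6 → none → 0
20 → none → 0
Sum: 5 + 2 + 1 + 1 + 0 + 0 = 9
Change: 9 − 10 = -1

-1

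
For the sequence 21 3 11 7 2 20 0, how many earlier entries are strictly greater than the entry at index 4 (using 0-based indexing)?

4 such elements

The element at index 4 is 2.
Elements before it: 21, 3, 11, 7
Those larger than 2: 21, 3, 11, 7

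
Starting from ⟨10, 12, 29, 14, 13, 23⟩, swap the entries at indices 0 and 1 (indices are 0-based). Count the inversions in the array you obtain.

5 inversions

Positions 0 and 1 hold 10 and 12; after swapping, the array is [12, 10, 29, 14, 13, 23].
For each element, count later entries that are smaller:
12: 1
10: 0
29: 3
14: 1
13: 0
23: 0
Sum: 1 + 0 + 3 + 1 + 0 + 0 = 5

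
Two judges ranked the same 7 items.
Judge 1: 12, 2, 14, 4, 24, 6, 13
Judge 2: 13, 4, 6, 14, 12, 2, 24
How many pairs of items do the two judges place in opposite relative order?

Assign each item its position (1..7) in the first ordering, then rewrite the second ordering as that position sequence:
positions: 12→1, 2→2, 14→3, 4→4, 24→5, 6→6, 13→7
second ordering as positions: [7, 4, 6, 3, 1, 2, 5]
Discordant pairs = inversions in this position sequence.
7: 4, 6, 3, 1, 2, 5 → 6
4: 3, 1, 2 → 3
6: 3, 1, 2, 5 → 4
3: 1, 2 → 2
1: 0
2: 0
5: 0
Total: 6 + 3 + 4 + 2 + 0 + 0 + 0 = 15

15 discordant pairs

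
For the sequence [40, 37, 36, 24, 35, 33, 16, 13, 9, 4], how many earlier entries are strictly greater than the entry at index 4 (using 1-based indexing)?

3 such elements

The element at index 4 is 24.
Elements before it: 40, 37, 36
Those larger than 24: 40, 37, 36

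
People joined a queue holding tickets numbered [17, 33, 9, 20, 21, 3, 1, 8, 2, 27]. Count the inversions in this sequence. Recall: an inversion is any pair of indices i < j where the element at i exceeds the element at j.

Element-by-element contributions:
17 → 9, 3, 1, 8, 2 → 5
33 → 9, 20, 21, 3, 1, 8, 2, 27 → 8
9 → 3, 1, 8, 2 → 4
20 → 3, 1, 8, 2 → 4
21 → 3, 1, 8, 2 → 4
3 → 1, 2 → 2
1 → none → 0
8 → 2 → 1
2 → none → 0
27 → none → 0
Sum: 5 + 8 + 4 + 4 + 4 + 2 + 0 + 1 + 0 + 0 = 28

28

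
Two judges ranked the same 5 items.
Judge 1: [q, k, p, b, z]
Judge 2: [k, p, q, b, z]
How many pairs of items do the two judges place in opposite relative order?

2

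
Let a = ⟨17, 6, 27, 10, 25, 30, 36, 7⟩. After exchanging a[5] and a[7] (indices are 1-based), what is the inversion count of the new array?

13 inversions

Positions 5 and 7 hold 25 and 36; after swapping, the array is [17, 6, 27, 10, 36, 30, 25, 7].
Sweep left to right; for each value list the smaller values that follow it:
17 → 6, 10, 7 → 3
6 → none → 0
27 → 10, 25, 7 → 3
10 → 7 → 1
36 → 30, 25, 7 → 3
30 → 25, 7 → 2
25 → 7 → 1
7 → none → 0
Sum: 3 + 0 + 3 + 1 + 3 + 2 + 1 + 0 = 13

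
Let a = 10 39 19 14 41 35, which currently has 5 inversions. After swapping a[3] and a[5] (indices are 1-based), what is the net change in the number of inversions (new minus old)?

+1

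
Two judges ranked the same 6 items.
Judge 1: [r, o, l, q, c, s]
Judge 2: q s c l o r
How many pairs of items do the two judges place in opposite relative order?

Assign each item its position (1..6) in the first ordering, then rewrite the second ordering as that position sequence:
positions: r→1, o→2, l→3, q→4, c→5, s→6
second ordering as positions: [4, 6, 5, 3, 2, 1]
Discordant pairs = inversions in this position sequence.
4: 3, 2, 1 → 3
6: 5, 3, 2, 1 → 4
5: 3, 2, 1 → 3
3: 2, 1 → 2
2: 1 → 1
1: 0
Total: 3 + 4 + 3 + 2 + 1 + 0 = 13

13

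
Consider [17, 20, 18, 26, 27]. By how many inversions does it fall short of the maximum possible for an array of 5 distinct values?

9

Maximum inversions for 5 distinct elements is C(5, 2) = 5·4/2 = 10.
Current inversions — for each element, count later smaller elements:
17: 0
20: 1
18: 0
26: 0
27: 0
Current total: 0 + 1 + 0 + 0 + 0 = 1
Shortfall: 10 − 1 = 9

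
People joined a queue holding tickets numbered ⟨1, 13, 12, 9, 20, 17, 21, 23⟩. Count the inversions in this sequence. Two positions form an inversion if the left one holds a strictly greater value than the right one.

4

Sweep left to right; for each value list the smaller values that follow it:
1 → none → 0
13 → 12, 9 → 2
12 → 9 → 1
9 → none → 0
20 → 17 → 1
17 → none → 0
21 → none → 0
23 → none → 0
Sum: 0 + 2 + 1 + 0 + 1 + 0 + 0 + 0 = 4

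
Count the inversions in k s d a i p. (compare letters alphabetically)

Inversions: 8

Listing every pair i<j with a[i]>a[j] (using 0-based positions):
(0,2): k > d
(0,3): k > a
(0,4): k > i
(1,2): s > d
(1,3): s > a
(1,4): s > i
(1,5): s > p
(2,3): d > a
That's 8 pairs.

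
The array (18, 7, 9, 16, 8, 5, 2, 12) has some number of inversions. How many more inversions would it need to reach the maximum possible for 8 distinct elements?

9

Maximum inversions for 8 distinct elements is C(8, 2) = 8·7/2 = 28.
Current inversions — for each element, count later smaller elements:
18: 7
7: 2
9: 3
16: 4
8: 2
5: 1
2: 0
12: 0
Current total: 7 + 2 + 3 + 4 + 2 + 1 + 0 + 0 = 19
Shortfall: 28 − 19 = 9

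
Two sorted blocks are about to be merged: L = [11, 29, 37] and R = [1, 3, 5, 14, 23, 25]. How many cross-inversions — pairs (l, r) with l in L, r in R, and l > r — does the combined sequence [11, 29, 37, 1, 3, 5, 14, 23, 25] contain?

Take each right-half value and tally the left-half values above it:
r = 1: 11, 29, 37 → 3
r = 3: 11, 29, 37 → 3
r = 5: 11, 29, 37 → 3
r = 14: 29, 37 → 2
r = 23: 29, 37 → 2
r = 25: 29, 37 → 2
Cross-inversions: 3 + 3 + 3 + 2 + 2 + 2 = 15

15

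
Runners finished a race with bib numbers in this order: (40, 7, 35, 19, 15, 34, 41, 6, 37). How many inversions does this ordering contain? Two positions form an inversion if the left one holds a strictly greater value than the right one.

18 inversions

Sweep left to right; for each value list the smaller values that follow it:
40 → 7, 35, 19, 15, 34, 6, 37 → 7
7 → 6 → 1
35 → 19, 15, 34, 6 → 4
19 → 15, 6 → 2
15 → 6 → 1
34 → 6 → 1
41 → 6, 37 → 2
6 → none → 0
37 → none → 0
Sum: 7 + 1 + 4 + 2 + 1 + 1 + 2 + 0 + 0 = 18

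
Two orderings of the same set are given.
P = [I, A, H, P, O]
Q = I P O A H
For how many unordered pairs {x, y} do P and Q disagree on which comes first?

4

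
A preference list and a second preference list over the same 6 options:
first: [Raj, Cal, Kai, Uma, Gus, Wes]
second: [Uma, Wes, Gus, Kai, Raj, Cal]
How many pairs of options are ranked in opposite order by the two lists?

Assign each item its position (1..6) in the first ordering, then rewrite the second ordering as that position sequence:
positions: Raj→1, Cal→2, Kai→3, Uma→4, Gus→5, Wes→6
second ordering as positions: [4, 6, 5, 3, 1, 2]
Discordant pairs = inversions in this position sequence.
4: 3, 1, 2 → 3
6: 5, 3, 1, 2 → 4
5: 3, 1, 2 → 3
3: 1, 2 → 2
1: 0
2: 0
Total: 3 + 4 + 3 + 2 + 0 + 0 = 12

12 pairs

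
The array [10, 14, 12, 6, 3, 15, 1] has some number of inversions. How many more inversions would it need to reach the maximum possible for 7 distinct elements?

Maximum inversions for 7 distinct elements is C(7, 2) = 7·6/2 = 21.
Current inversions — for each element, count later smaller elements:
10: 3
14: 4
12: 3
6: 2
3: 1
15: 1
1: 0
Current total: 3 + 4 + 3 + 2 + 1 + 1 + 0 = 14
Shortfall: 21 − 14 = 7

7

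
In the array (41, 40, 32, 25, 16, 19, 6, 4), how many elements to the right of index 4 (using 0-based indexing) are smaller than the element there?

The element at index 4 is 16.
Elements after it: 19, 6, 4
Those smaller than 16: 6, 4

2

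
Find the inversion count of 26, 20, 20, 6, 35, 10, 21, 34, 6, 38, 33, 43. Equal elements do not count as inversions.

Inversions: 22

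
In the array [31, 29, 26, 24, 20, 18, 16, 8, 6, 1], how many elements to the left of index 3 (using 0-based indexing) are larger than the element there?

The element at index 3 is 24.
Elements before it: 31, 29, 26
Those larger than 24: 31, 29, 26

3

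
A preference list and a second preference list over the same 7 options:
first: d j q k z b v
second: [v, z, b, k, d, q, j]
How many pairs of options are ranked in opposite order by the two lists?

Assign each item its position (1..7) in the first ordering, then rewrite the second ordering as that position sequence:
positions: d→1, j→2, q→3, k→4, z→5, b→6, v→7
second ordering as positions: [7, 5, 6, 4, 1, 3, 2]
Discordant pairs = inversions in this position sequence.
7: 5, 6, 4, 1, 3, 2 → 6
5: 4, 1, 3, 2 → 4
6: 4, 1, 3, 2 → 4
4: 1, 3, 2 → 3
1: 0
3: 2 → 1
2: 0
Total: 6 + 4 + 4 + 3 + 0 + 1 + 0 = 18

18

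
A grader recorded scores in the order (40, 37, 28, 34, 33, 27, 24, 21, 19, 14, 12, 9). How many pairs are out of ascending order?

Count, for each position, how many later elements it exceeds:
40 → 37, 28, 34, 33, 27, 24, 21, 19, 14, 12, 9 → 11
37 → 28, 34, 33, 27, 24, 21, 19, 14, 12, 9 → 10
28 → 27, 24, 21, 19, 14, 12, 9 → 7
34 → 33, 27, 24, 21, 19, 14, 12, 9 → 8
33 → 27, 24, 21, 19, 14, 12, 9 → 7
27 → 24, 21, 19, 14, 12, 9 → 6
24 → 21, 19, 14, 12, 9 → 5
21 → 19, 14, 12, 9 → 4
19 → 14, 12, 9 → 3
14 → 12, 9 → 2
12 → 9 → 1
9 → none → 0
Sum: 11 + 10 + 7 + 8 + 7 + 6 + 5 + 4 + 3 + 2 + 1 + 0 = 64

64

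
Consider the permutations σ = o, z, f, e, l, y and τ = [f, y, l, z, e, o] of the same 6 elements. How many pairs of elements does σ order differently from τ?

11 discordant pairs

Assign each item its position (1..6) in the first ordering, then rewrite the second ordering as that position sequence:
positions: o→1, z→2, f→3, e→4, l→5, y→6
second ordering as positions: [3, 6, 5, 2, 4, 1]
Discordant pairs = inversions in this position sequence.
3: 2, 1 → 2
6: 5, 2, 4, 1 → 4
5: 2, 4, 1 → 3
2: 1 → 1
4: 1 → 1
1: 0
Total: 2 + 4 + 3 + 1 + 1 + 0 = 11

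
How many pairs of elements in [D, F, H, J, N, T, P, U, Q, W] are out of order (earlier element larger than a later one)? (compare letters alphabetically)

3

Count, for each position, how many later elements it exceeds:
D → none → 0
F → none → 0
H → none → 0
J → none → 0
N → none → 0
T → P, Q → 2
P → none → 0
U → Q → 1
Q → none → 0
W → none → 0
Sum: 0 + 0 + 0 + 0 + 0 + 2 + 0 + 1 + 0 + 0 = 3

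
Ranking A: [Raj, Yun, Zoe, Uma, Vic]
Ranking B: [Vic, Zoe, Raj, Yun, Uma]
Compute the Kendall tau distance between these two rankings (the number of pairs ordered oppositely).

Assign each item its position (1..5) in the first ordering, then rewrite the second ordering as that position sequence:
positions: Raj→1, Yun→2, Zoe→3, Uma→4, Vic→5
second ordering as positions: [5, 3, 1, 2, 4]
Discordant pairs = inversions in this position sequence.
5: 3, 1, 2, 4 → 4
3: 1, 2 → 2
1: 0
2: 0
4: 0
Total: 4 + 2 + 0 + 0 + 0 = 6

6 discordant pairs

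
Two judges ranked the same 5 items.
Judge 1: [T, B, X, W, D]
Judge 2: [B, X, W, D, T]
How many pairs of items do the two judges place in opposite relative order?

There are 4 discordant pairs.

Assign each item its position (1..5) in the first ordering, then rewrite the second ordering as that position sequence:
positions: T→1, B→2, X→3, W→4, D→5
second ordering as positions: [2, 3, 4, 5, 1]
Discordant pairs = inversions in this position sequence.
2: 1 → 1
3: 1 → 1
4: 1 → 1
5: 1 → 1
1: 0
Total: 1 + 1 + 1 + 1 + 0 = 4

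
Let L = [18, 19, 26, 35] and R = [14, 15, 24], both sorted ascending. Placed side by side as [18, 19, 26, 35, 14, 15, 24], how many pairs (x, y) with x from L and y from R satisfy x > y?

10 cross-inversions

Count, for every r in R, how many entries of L exceed r:
r = 14: 18, 19, 26, 35 → 4
r = 15: 18, 19, 26, 35 → 4
r = 24: 26, 35 → 2
Cross-inversions: 4 + 4 + 2 = 10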